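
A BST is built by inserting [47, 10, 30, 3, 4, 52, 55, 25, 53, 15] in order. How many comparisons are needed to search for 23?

Search path for 23: 47 -> 10 -> 30 -> 25 -> 15
Found: False
Comparisons: 5


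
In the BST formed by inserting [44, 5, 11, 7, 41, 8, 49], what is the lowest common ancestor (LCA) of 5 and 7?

Tree insertion order: [44, 5, 11, 7, 41, 8, 49]
Tree (level-order array): [44, 5, 49, None, 11, None, None, 7, 41, None, 8]
In a BST, the LCA of p=5, q=7 is the first node v on the
root-to-leaf path with p <= v <= q (go left if both < v, right if both > v).
Walk from root:
  at 44: both 5 and 7 < 44, go left
  at 5: 5 <= 5 <= 7, this is the LCA
LCA = 5


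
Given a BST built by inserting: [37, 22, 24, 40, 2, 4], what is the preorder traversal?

Tree insertion order: [37, 22, 24, 40, 2, 4]
Tree (level-order array): [37, 22, 40, 2, 24, None, None, None, 4]
Preorder traversal: [37, 22, 2, 4, 24, 40]


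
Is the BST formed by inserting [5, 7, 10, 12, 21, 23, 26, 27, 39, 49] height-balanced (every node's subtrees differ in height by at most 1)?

Tree (level-order array): [5, None, 7, None, 10, None, 12, None, 21, None, 23, None, 26, None, 27, None, 39, None, 49]
Definition: a tree is height-balanced if, at every node, |h(left) - h(right)| <= 1 (empty subtree has height -1).
Bottom-up per-node check:
  node 49: h_left=-1, h_right=-1, diff=0 [OK], height=0
  node 39: h_left=-1, h_right=0, diff=1 [OK], height=1
  node 27: h_left=-1, h_right=1, diff=2 [FAIL (|-1-1|=2 > 1)], height=2
  node 26: h_left=-1, h_right=2, diff=3 [FAIL (|-1-2|=3 > 1)], height=3
  node 23: h_left=-1, h_right=3, diff=4 [FAIL (|-1-3|=4 > 1)], height=4
  node 21: h_left=-1, h_right=4, diff=5 [FAIL (|-1-4|=5 > 1)], height=5
  node 12: h_left=-1, h_right=5, diff=6 [FAIL (|-1-5|=6 > 1)], height=6
  node 10: h_left=-1, h_right=6, diff=7 [FAIL (|-1-6|=7 > 1)], height=7
  node 7: h_left=-1, h_right=7, diff=8 [FAIL (|-1-7|=8 > 1)], height=8
  node 5: h_left=-1, h_right=8, diff=9 [FAIL (|-1-8|=9 > 1)], height=9
Node 27 violates the condition: |-1 - 1| = 2 > 1.
Result: Not balanced


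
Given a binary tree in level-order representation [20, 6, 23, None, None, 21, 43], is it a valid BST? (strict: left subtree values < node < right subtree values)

Level-order array: [20, 6, 23, None, None, 21, 43]
Validate using subtree bounds (lo, hi): at each node, require lo < value < hi,
then recurse left with hi=value and right with lo=value.
Preorder trace (stopping at first violation):
  at node 20 with bounds (-inf, +inf): OK
  at node 6 with bounds (-inf, 20): OK
  at node 23 with bounds (20, +inf): OK
  at node 21 with bounds (20, 23): OK
  at node 43 with bounds (23, +inf): OK
No violation found at any node.
Result: Valid BST


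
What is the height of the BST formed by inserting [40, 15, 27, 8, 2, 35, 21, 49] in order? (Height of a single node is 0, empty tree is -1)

Insertion order: [40, 15, 27, 8, 2, 35, 21, 49]
Tree (level-order array): [40, 15, 49, 8, 27, None, None, 2, None, 21, 35]
Compute height bottom-up (empty subtree = -1):
  height(2) = 1 + max(-1, -1) = 0
  height(8) = 1 + max(0, -1) = 1
  height(21) = 1 + max(-1, -1) = 0
  height(35) = 1 + max(-1, -1) = 0
  height(27) = 1 + max(0, 0) = 1
  height(15) = 1 + max(1, 1) = 2
  height(49) = 1 + max(-1, -1) = 0
  height(40) = 1 + max(2, 0) = 3
Height = 3


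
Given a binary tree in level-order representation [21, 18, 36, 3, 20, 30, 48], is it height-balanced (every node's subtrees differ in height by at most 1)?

Tree (level-order array): [21, 18, 36, 3, 20, 30, 48]
Definition: a tree is height-balanced if, at every node, |h(left) - h(right)| <= 1 (empty subtree has height -1).
Bottom-up per-node check:
  node 3: h_left=-1, h_right=-1, diff=0 [OK], height=0
  node 20: h_left=-1, h_right=-1, diff=0 [OK], height=0
  node 18: h_left=0, h_right=0, diff=0 [OK], height=1
  node 30: h_left=-1, h_right=-1, diff=0 [OK], height=0
  node 48: h_left=-1, h_right=-1, diff=0 [OK], height=0
  node 36: h_left=0, h_right=0, diff=0 [OK], height=1
  node 21: h_left=1, h_right=1, diff=0 [OK], height=2
All nodes satisfy the balance condition.
Result: Balanced


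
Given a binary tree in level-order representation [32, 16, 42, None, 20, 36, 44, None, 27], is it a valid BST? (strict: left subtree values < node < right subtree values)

Level-order array: [32, 16, 42, None, 20, 36, 44, None, 27]
Validate using subtree bounds (lo, hi): at each node, require lo < value < hi,
then recurse left with hi=value and right with lo=value.
Preorder trace (stopping at first violation):
  at node 32 with bounds (-inf, +inf): OK
  at node 16 with bounds (-inf, 32): OK
  at node 20 with bounds (16, 32): OK
  at node 27 with bounds (20, 32): OK
  at node 42 with bounds (32, +inf): OK
  at node 36 with bounds (32, 42): OK
  at node 44 with bounds (42, +inf): OK
No violation found at any node.
Result: Valid BST


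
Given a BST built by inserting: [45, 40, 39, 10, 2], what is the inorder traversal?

Tree insertion order: [45, 40, 39, 10, 2]
Tree (level-order array): [45, 40, None, 39, None, 10, None, 2]
Inorder traversal: [2, 10, 39, 40, 45]


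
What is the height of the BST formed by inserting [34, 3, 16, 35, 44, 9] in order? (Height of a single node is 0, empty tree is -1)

Insertion order: [34, 3, 16, 35, 44, 9]
Tree (level-order array): [34, 3, 35, None, 16, None, 44, 9]
Compute height bottom-up (empty subtree = -1):
  height(9) = 1 + max(-1, -1) = 0
  height(16) = 1 + max(0, -1) = 1
  height(3) = 1 + max(-1, 1) = 2
  height(44) = 1 + max(-1, -1) = 0
  height(35) = 1 + max(-1, 0) = 1
  height(34) = 1 + max(2, 1) = 3
Height = 3


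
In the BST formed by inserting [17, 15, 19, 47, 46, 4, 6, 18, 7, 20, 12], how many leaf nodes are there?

Tree built from: [17, 15, 19, 47, 46, 4, 6, 18, 7, 20, 12]
Tree (level-order array): [17, 15, 19, 4, None, 18, 47, None, 6, None, None, 46, None, None, 7, 20, None, None, 12]
Rule: A leaf has 0 children.
Per-node child counts:
  node 17: 2 child(ren)
  node 15: 1 child(ren)
  node 4: 1 child(ren)
  node 6: 1 child(ren)
  node 7: 1 child(ren)
  node 12: 0 child(ren)
  node 19: 2 child(ren)
  node 18: 0 child(ren)
  node 47: 1 child(ren)
  node 46: 1 child(ren)
  node 20: 0 child(ren)
Matching nodes: [12, 18, 20]
Count of leaf nodes: 3


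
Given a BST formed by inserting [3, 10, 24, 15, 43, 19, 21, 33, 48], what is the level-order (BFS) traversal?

Tree insertion order: [3, 10, 24, 15, 43, 19, 21, 33, 48]
Tree (level-order array): [3, None, 10, None, 24, 15, 43, None, 19, 33, 48, None, 21]
BFS from the root, enqueuing left then right child of each popped node:
  queue [3] -> pop 3, enqueue [10], visited so far: [3]
  queue [10] -> pop 10, enqueue [24], visited so far: [3, 10]
  queue [24] -> pop 24, enqueue [15, 43], visited so far: [3, 10, 24]
  queue [15, 43] -> pop 15, enqueue [19], visited so far: [3, 10, 24, 15]
  queue [43, 19] -> pop 43, enqueue [33, 48], visited so far: [3, 10, 24, 15, 43]
  queue [19, 33, 48] -> pop 19, enqueue [21], visited so far: [3, 10, 24, 15, 43, 19]
  queue [33, 48, 21] -> pop 33, enqueue [none], visited so far: [3, 10, 24, 15, 43, 19, 33]
  queue [48, 21] -> pop 48, enqueue [none], visited so far: [3, 10, 24, 15, 43, 19, 33, 48]
  queue [21] -> pop 21, enqueue [none], visited so far: [3, 10, 24, 15, 43, 19, 33, 48, 21]
Result: [3, 10, 24, 15, 43, 19, 33, 48, 21]


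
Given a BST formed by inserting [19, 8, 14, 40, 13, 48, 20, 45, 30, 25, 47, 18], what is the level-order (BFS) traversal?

Tree insertion order: [19, 8, 14, 40, 13, 48, 20, 45, 30, 25, 47, 18]
Tree (level-order array): [19, 8, 40, None, 14, 20, 48, 13, 18, None, 30, 45, None, None, None, None, None, 25, None, None, 47]
BFS from the root, enqueuing left then right child of each popped node:
  queue [19] -> pop 19, enqueue [8, 40], visited so far: [19]
  queue [8, 40] -> pop 8, enqueue [14], visited so far: [19, 8]
  queue [40, 14] -> pop 40, enqueue [20, 48], visited so far: [19, 8, 40]
  queue [14, 20, 48] -> pop 14, enqueue [13, 18], visited so far: [19, 8, 40, 14]
  queue [20, 48, 13, 18] -> pop 20, enqueue [30], visited so far: [19, 8, 40, 14, 20]
  queue [48, 13, 18, 30] -> pop 48, enqueue [45], visited so far: [19, 8, 40, 14, 20, 48]
  queue [13, 18, 30, 45] -> pop 13, enqueue [none], visited so far: [19, 8, 40, 14, 20, 48, 13]
  queue [18, 30, 45] -> pop 18, enqueue [none], visited so far: [19, 8, 40, 14, 20, 48, 13, 18]
  queue [30, 45] -> pop 30, enqueue [25], visited so far: [19, 8, 40, 14, 20, 48, 13, 18, 30]
  queue [45, 25] -> pop 45, enqueue [47], visited so far: [19, 8, 40, 14, 20, 48, 13, 18, 30, 45]
  queue [25, 47] -> pop 25, enqueue [none], visited so far: [19, 8, 40, 14, 20, 48, 13, 18, 30, 45, 25]
  queue [47] -> pop 47, enqueue [none], visited so far: [19, 8, 40, 14, 20, 48, 13, 18, 30, 45, 25, 47]
Result: [19, 8, 40, 14, 20, 48, 13, 18, 30, 45, 25, 47]


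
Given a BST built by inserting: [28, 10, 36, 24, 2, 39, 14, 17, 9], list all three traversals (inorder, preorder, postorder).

Tree insertion order: [28, 10, 36, 24, 2, 39, 14, 17, 9]
Tree (level-order array): [28, 10, 36, 2, 24, None, 39, None, 9, 14, None, None, None, None, None, None, 17]
Inorder (L, root, R): [2, 9, 10, 14, 17, 24, 28, 36, 39]
Preorder (root, L, R): [28, 10, 2, 9, 24, 14, 17, 36, 39]
Postorder (L, R, root): [9, 2, 17, 14, 24, 10, 39, 36, 28]


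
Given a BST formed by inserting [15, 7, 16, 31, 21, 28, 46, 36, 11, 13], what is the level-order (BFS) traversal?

Tree insertion order: [15, 7, 16, 31, 21, 28, 46, 36, 11, 13]
Tree (level-order array): [15, 7, 16, None, 11, None, 31, None, 13, 21, 46, None, None, None, 28, 36]
BFS from the root, enqueuing left then right child of each popped node:
  queue [15] -> pop 15, enqueue [7, 16], visited so far: [15]
  queue [7, 16] -> pop 7, enqueue [11], visited so far: [15, 7]
  queue [16, 11] -> pop 16, enqueue [31], visited so far: [15, 7, 16]
  queue [11, 31] -> pop 11, enqueue [13], visited so far: [15, 7, 16, 11]
  queue [31, 13] -> pop 31, enqueue [21, 46], visited so far: [15, 7, 16, 11, 31]
  queue [13, 21, 46] -> pop 13, enqueue [none], visited so far: [15, 7, 16, 11, 31, 13]
  queue [21, 46] -> pop 21, enqueue [28], visited so far: [15, 7, 16, 11, 31, 13, 21]
  queue [46, 28] -> pop 46, enqueue [36], visited so far: [15, 7, 16, 11, 31, 13, 21, 46]
  queue [28, 36] -> pop 28, enqueue [none], visited so far: [15, 7, 16, 11, 31, 13, 21, 46, 28]
  queue [36] -> pop 36, enqueue [none], visited so far: [15, 7, 16, 11, 31, 13, 21, 46, 28, 36]
Result: [15, 7, 16, 11, 31, 13, 21, 46, 28, 36]


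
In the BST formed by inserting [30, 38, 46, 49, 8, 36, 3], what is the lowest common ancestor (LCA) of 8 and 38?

Tree insertion order: [30, 38, 46, 49, 8, 36, 3]
Tree (level-order array): [30, 8, 38, 3, None, 36, 46, None, None, None, None, None, 49]
In a BST, the LCA of p=8, q=38 is the first node v on the
root-to-leaf path with p <= v <= q (go left if both < v, right if both > v).
Walk from root:
  at 30: 8 <= 30 <= 38, this is the LCA
LCA = 30


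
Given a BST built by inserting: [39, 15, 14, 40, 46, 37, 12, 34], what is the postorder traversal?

Tree insertion order: [39, 15, 14, 40, 46, 37, 12, 34]
Tree (level-order array): [39, 15, 40, 14, 37, None, 46, 12, None, 34]
Postorder traversal: [12, 14, 34, 37, 15, 46, 40, 39]


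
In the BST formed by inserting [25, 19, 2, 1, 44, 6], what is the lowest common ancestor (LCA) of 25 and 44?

Tree insertion order: [25, 19, 2, 1, 44, 6]
Tree (level-order array): [25, 19, 44, 2, None, None, None, 1, 6]
In a BST, the LCA of p=25, q=44 is the first node v on the
root-to-leaf path with p <= v <= q (go left if both < v, right if both > v).
Walk from root:
  at 25: 25 <= 25 <= 44, this is the LCA
LCA = 25


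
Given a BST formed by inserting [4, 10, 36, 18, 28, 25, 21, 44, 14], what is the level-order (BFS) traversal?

Tree insertion order: [4, 10, 36, 18, 28, 25, 21, 44, 14]
Tree (level-order array): [4, None, 10, None, 36, 18, 44, 14, 28, None, None, None, None, 25, None, 21]
BFS from the root, enqueuing left then right child of each popped node:
  queue [4] -> pop 4, enqueue [10], visited so far: [4]
  queue [10] -> pop 10, enqueue [36], visited so far: [4, 10]
  queue [36] -> pop 36, enqueue [18, 44], visited so far: [4, 10, 36]
  queue [18, 44] -> pop 18, enqueue [14, 28], visited so far: [4, 10, 36, 18]
  queue [44, 14, 28] -> pop 44, enqueue [none], visited so far: [4, 10, 36, 18, 44]
  queue [14, 28] -> pop 14, enqueue [none], visited so far: [4, 10, 36, 18, 44, 14]
  queue [28] -> pop 28, enqueue [25], visited so far: [4, 10, 36, 18, 44, 14, 28]
  queue [25] -> pop 25, enqueue [21], visited so far: [4, 10, 36, 18, 44, 14, 28, 25]
  queue [21] -> pop 21, enqueue [none], visited so far: [4, 10, 36, 18, 44, 14, 28, 25, 21]
Result: [4, 10, 36, 18, 44, 14, 28, 25, 21]


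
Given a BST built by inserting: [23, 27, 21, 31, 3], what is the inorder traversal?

Tree insertion order: [23, 27, 21, 31, 3]
Tree (level-order array): [23, 21, 27, 3, None, None, 31]
Inorder traversal: [3, 21, 23, 27, 31]


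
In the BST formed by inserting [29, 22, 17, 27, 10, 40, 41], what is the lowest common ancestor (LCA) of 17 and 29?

Tree insertion order: [29, 22, 17, 27, 10, 40, 41]
Tree (level-order array): [29, 22, 40, 17, 27, None, 41, 10]
In a BST, the LCA of p=17, q=29 is the first node v on the
root-to-leaf path with p <= v <= q (go left if both < v, right if both > v).
Walk from root:
  at 29: 17 <= 29 <= 29, this is the LCA
LCA = 29


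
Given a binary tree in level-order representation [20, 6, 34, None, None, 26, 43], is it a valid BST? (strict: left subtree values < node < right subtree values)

Level-order array: [20, 6, 34, None, None, 26, 43]
Validate using subtree bounds (lo, hi): at each node, require lo < value < hi,
then recurse left with hi=value and right with lo=value.
Preorder trace (stopping at first violation):
  at node 20 with bounds (-inf, +inf): OK
  at node 6 with bounds (-inf, 20): OK
  at node 34 with bounds (20, +inf): OK
  at node 26 with bounds (20, 34): OK
  at node 43 with bounds (34, +inf): OK
No violation found at any node.
Result: Valid BST


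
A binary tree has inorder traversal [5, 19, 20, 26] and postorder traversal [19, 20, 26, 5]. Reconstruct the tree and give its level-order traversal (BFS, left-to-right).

Inorder:   [5, 19, 20, 26]
Postorder: [19, 20, 26, 5]
Algorithm: postorder visits root last, so walk postorder right-to-left;
each value is the root of the current inorder slice — split it at that
value, recurse on the right subtree first, then the left.
Recursive splits:
  root=5; inorder splits into left=[], right=[19, 20, 26]
  root=26; inorder splits into left=[19, 20], right=[]
  root=20; inorder splits into left=[19], right=[]
  root=19; inorder splits into left=[], right=[]
Reconstructed level-order: [5, 26, 20, 19]


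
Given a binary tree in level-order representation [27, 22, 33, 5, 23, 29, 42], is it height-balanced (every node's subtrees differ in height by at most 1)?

Tree (level-order array): [27, 22, 33, 5, 23, 29, 42]
Definition: a tree is height-balanced if, at every node, |h(left) - h(right)| <= 1 (empty subtree has height -1).
Bottom-up per-node check:
  node 5: h_left=-1, h_right=-1, diff=0 [OK], height=0
  node 23: h_left=-1, h_right=-1, diff=0 [OK], height=0
  node 22: h_left=0, h_right=0, diff=0 [OK], height=1
  node 29: h_left=-1, h_right=-1, diff=0 [OK], height=0
  node 42: h_left=-1, h_right=-1, diff=0 [OK], height=0
  node 33: h_left=0, h_right=0, diff=0 [OK], height=1
  node 27: h_left=1, h_right=1, diff=0 [OK], height=2
All nodes satisfy the balance condition.
Result: Balanced


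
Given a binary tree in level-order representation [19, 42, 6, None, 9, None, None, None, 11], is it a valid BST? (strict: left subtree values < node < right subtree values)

Level-order array: [19, 42, 6, None, 9, None, None, None, 11]
Validate using subtree bounds (lo, hi): at each node, require lo < value < hi,
then recurse left with hi=value and right with lo=value.
Preorder trace (stopping at first violation):
  at node 19 with bounds (-inf, +inf): OK
  at node 42 with bounds (-inf, 19): VIOLATION
Node 42 violates its bound: not (-inf < 42 < 19).
Result: Not a valid BST


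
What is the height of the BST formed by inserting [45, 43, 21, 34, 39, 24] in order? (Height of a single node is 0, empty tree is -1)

Insertion order: [45, 43, 21, 34, 39, 24]
Tree (level-order array): [45, 43, None, 21, None, None, 34, 24, 39]
Compute height bottom-up (empty subtree = -1):
  height(24) = 1 + max(-1, -1) = 0
  height(39) = 1 + max(-1, -1) = 0
  height(34) = 1 + max(0, 0) = 1
  height(21) = 1 + max(-1, 1) = 2
  height(43) = 1 + max(2, -1) = 3
  height(45) = 1 + max(3, -1) = 4
Height = 4


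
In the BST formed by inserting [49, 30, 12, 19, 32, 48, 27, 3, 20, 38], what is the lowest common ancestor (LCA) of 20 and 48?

Tree insertion order: [49, 30, 12, 19, 32, 48, 27, 3, 20, 38]
Tree (level-order array): [49, 30, None, 12, 32, 3, 19, None, 48, None, None, None, 27, 38, None, 20]
In a BST, the LCA of p=20, q=48 is the first node v on the
root-to-leaf path with p <= v <= q (go left if both < v, right if both > v).
Walk from root:
  at 49: both 20 and 48 < 49, go left
  at 30: 20 <= 30 <= 48, this is the LCA
LCA = 30


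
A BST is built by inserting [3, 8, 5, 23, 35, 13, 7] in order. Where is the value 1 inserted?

Starting tree (level order): [3, None, 8, 5, 23, None, 7, 13, 35]
Insertion path: 3
Result: insert 1 as left child of 3
Final tree (level order): [3, 1, 8, None, None, 5, 23, None, 7, 13, 35]


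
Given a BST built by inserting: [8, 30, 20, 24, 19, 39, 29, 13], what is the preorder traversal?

Tree insertion order: [8, 30, 20, 24, 19, 39, 29, 13]
Tree (level-order array): [8, None, 30, 20, 39, 19, 24, None, None, 13, None, None, 29]
Preorder traversal: [8, 30, 20, 19, 13, 24, 29, 39]


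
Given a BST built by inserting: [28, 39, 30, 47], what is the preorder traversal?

Tree insertion order: [28, 39, 30, 47]
Tree (level-order array): [28, None, 39, 30, 47]
Preorder traversal: [28, 39, 30, 47]


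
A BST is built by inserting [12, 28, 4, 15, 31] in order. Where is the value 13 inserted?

Starting tree (level order): [12, 4, 28, None, None, 15, 31]
Insertion path: 12 -> 28 -> 15
Result: insert 13 as left child of 15
Final tree (level order): [12, 4, 28, None, None, 15, 31, 13]


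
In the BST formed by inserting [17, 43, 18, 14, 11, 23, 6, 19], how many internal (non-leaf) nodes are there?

Tree built from: [17, 43, 18, 14, 11, 23, 6, 19]
Tree (level-order array): [17, 14, 43, 11, None, 18, None, 6, None, None, 23, None, None, 19]
Rule: An internal node has at least one child.
Per-node child counts:
  node 17: 2 child(ren)
  node 14: 1 child(ren)
  node 11: 1 child(ren)
  node 6: 0 child(ren)
  node 43: 1 child(ren)
  node 18: 1 child(ren)
  node 23: 1 child(ren)
  node 19: 0 child(ren)
Matching nodes: [17, 14, 11, 43, 18, 23]
Count of internal (non-leaf) nodes: 6


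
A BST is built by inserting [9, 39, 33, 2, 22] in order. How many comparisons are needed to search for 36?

Search path for 36: 9 -> 39 -> 33
Found: False
Comparisons: 3


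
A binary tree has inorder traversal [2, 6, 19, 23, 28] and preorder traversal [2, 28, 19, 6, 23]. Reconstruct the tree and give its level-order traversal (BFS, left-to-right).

Inorder:  [2, 6, 19, 23, 28]
Preorder: [2, 28, 19, 6, 23]
Algorithm: preorder visits root first, so consume preorder in order;
for each root, split the current inorder slice at that value into
left-subtree inorder and right-subtree inorder, then recurse.
Recursive splits:
  root=2; inorder splits into left=[], right=[6, 19, 23, 28]
  root=28; inorder splits into left=[6, 19, 23], right=[]
  root=19; inorder splits into left=[6], right=[23]
  root=6; inorder splits into left=[], right=[]
  root=23; inorder splits into left=[], right=[]
Reconstructed level-order: [2, 28, 19, 6, 23]


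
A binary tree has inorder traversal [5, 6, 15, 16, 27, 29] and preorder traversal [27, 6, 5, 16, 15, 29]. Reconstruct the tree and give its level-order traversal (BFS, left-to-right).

Inorder:  [5, 6, 15, 16, 27, 29]
Preorder: [27, 6, 5, 16, 15, 29]
Algorithm: preorder visits root first, so consume preorder in order;
for each root, split the current inorder slice at that value into
left-subtree inorder and right-subtree inorder, then recurse.
Recursive splits:
  root=27; inorder splits into left=[5, 6, 15, 16], right=[29]
  root=6; inorder splits into left=[5], right=[15, 16]
  root=5; inorder splits into left=[], right=[]
  root=16; inorder splits into left=[15], right=[]
  root=15; inorder splits into left=[], right=[]
  root=29; inorder splits into left=[], right=[]
Reconstructed level-order: [27, 6, 29, 5, 16, 15]


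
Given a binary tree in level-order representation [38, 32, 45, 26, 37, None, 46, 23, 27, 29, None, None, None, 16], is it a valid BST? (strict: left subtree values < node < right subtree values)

Level-order array: [38, 32, 45, 26, 37, None, 46, 23, 27, 29, None, None, None, 16]
Validate using subtree bounds (lo, hi): at each node, require lo < value < hi,
then recurse left with hi=value and right with lo=value.
Preorder trace (stopping at first violation):
  at node 38 with bounds (-inf, +inf): OK
  at node 32 with bounds (-inf, 38): OK
  at node 26 with bounds (-inf, 32): OK
  at node 23 with bounds (-inf, 26): OK
  at node 16 with bounds (-inf, 23): OK
  at node 27 with bounds (26, 32): OK
  at node 37 with bounds (32, 38): OK
  at node 29 with bounds (32, 37): VIOLATION
Node 29 violates its bound: not (32 < 29 < 37).
Result: Not a valid BST


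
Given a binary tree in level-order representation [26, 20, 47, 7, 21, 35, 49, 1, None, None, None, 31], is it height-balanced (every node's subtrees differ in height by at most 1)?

Tree (level-order array): [26, 20, 47, 7, 21, 35, 49, 1, None, None, None, 31]
Definition: a tree is height-balanced if, at every node, |h(left) - h(right)| <= 1 (empty subtree has height -1).
Bottom-up per-node check:
  node 1: h_left=-1, h_right=-1, diff=0 [OK], height=0
  node 7: h_left=0, h_right=-1, diff=1 [OK], height=1
  node 21: h_left=-1, h_right=-1, diff=0 [OK], height=0
  node 20: h_left=1, h_right=0, diff=1 [OK], height=2
  node 31: h_left=-1, h_right=-1, diff=0 [OK], height=0
  node 35: h_left=0, h_right=-1, diff=1 [OK], height=1
  node 49: h_left=-1, h_right=-1, diff=0 [OK], height=0
  node 47: h_left=1, h_right=0, diff=1 [OK], height=2
  node 26: h_left=2, h_right=2, diff=0 [OK], height=3
All nodes satisfy the balance condition.
Result: Balanced


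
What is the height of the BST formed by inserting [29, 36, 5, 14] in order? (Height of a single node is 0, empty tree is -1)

Insertion order: [29, 36, 5, 14]
Tree (level-order array): [29, 5, 36, None, 14]
Compute height bottom-up (empty subtree = -1):
  height(14) = 1 + max(-1, -1) = 0
  height(5) = 1 + max(-1, 0) = 1
  height(36) = 1 + max(-1, -1) = 0
  height(29) = 1 + max(1, 0) = 2
Height = 2


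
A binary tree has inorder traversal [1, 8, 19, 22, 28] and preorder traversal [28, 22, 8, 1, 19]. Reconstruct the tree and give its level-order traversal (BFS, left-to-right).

Inorder:  [1, 8, 19, 22, 28]
Preorder: [28, 22, 8, 1, 19]
Algorithm: preorder visits root first, so consume preorder in order;
for each root, split the current inorder slice at that value into
left-subtree inorder and right-subtree inorder, then recurse.
Recursive splits:
  root=28; inorder splits into left=[1, 8, 19, 22], right=[]
  root=22; inorder splits into left=[1, 8, 19], right=[]
  root=8; inorder splits into left=[1], right=[19]
  root=1; inorder splits into left=[], right=[]
  root=19; inorder splits into left=[], right=[]
Reconstructed level-order: [28, 22, 8, 1, 19]


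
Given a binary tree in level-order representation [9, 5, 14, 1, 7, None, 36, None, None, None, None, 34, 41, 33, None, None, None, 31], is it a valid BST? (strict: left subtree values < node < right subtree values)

Level-order array: [9, 5, 14, 1, 7, None, 36, None, None, None, None, 34, 41, 33, None, None, None, 31]
Validate using subtree bounds (lo, hi): at each node, require lo < value < hi,
then recurse left with hi=value and right with lo=value.
Preorder trace (stopping at first violation):
  at node 9 with bounds (-inf, +inf): OK
  at node 5 with bounds (-inf, 9): OK
  at node 1 with bounds (-inf, 5): OK
  at node 7 with bounds (5, 9): OK
  at node 14 with bounds (9, +inf): OK
  at node 36 with bounds (14, +inf): OK
  at node 34 with bounds (14, 36): OK
  at node 33 with bounds (14, 34): OK
  at node 31 with bounds (14, 33): OK
  at node 41 with bounds (36, +inf): OK
No violation found at any node.
Result: Valid BST


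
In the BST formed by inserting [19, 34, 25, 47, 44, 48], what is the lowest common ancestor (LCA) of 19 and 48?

Tree insertion order: [19, 34, 25, 47, 44, 48]
Tree (level-order array): [19, None, 34, 25, 47, None, None, 44, 48]
In a BST, the LCA of p=19, q=48 is the first node v on the
root-to-leaf path with p <= v <= q (go left if both < v, right if both > v).
Walk from root:
  at 19: 19 <= 19 <= 48, this is the LCA
LCA = 19


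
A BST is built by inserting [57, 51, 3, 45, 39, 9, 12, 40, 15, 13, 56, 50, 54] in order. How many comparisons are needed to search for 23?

Search path for 23: 57 -> 51 -> 3 -> 45 -> 39 -> 9 -> 12 -> 15
Found: False
Comparisons: 8


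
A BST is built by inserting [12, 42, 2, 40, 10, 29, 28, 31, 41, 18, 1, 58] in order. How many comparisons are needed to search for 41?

Search path for 41: 12 -> 42 -> 40 -> 41
Found: True
Comparisons: 4


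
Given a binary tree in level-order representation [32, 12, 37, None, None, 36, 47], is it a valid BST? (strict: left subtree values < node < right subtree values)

Level-order array: [32, 12, 37, None, None, 36, 47]
Validate using subtree bounds (lo, hi): at each node, require lo < value < hi,
then recurse left with hi=value and right with lo=value.
Preorder trace (stopping at first violation):
  at node 32 with bounds (-inf, +inf): OK
  at node 12 with bounds (-inf, 32): OK
  at node 37 with bounds (32, +inf): OK
  at node 36 with bounds (32, 37): OK
  at node 47 with bounds (37, +inf): OK
No violation found at any node.
Result: Valid BST


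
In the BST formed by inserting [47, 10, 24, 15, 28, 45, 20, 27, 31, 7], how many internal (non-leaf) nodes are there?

Tree built from: [47, 10, 24, 15, 28, 45, 20, 27, 31, 7]
Tree (level-order array): [47, 10, None, 7, 24, None, None, 15, 28, None, 20, 27, 45, None, None, None, None, 31]
Rule: An internal node has at least one child.
Per-node child counts:
  node 47: 1 child(ren)
  node 10: 2 child(ren)
  node 7: 0 child(ren)
  node 24: 2 child(ren)
  node 15: 1 child(ren)
  node 20: 0 child(ren)
  node 28: 2 child(ren)
  node 27: 0 child(ren)
  node 45: 1 child(ren)
  node 31: 0 child(ren)
Matching nodes: [47, 10, 24, 15, 28, 45]
Count of internal (non-leaf) nodes: 6


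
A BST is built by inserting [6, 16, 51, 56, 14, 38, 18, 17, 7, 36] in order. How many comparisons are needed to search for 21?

Search path for 21: 6 -> 16 -> 51 -> 38 -> 18 -> 36
Found: False
Comparisons: 6


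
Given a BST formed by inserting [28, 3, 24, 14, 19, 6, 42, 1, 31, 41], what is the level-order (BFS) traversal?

Tree insertion order: [28, 3, 24, 14, 19, 6, 42, 1, 31, 41]
Tree (level-order array): [28, 3, 42, 1, 24, 31, None, None, None, 14, None, None, 41, 6, 19]
BFS from the root, enqueuing left then right child of each popped node:
  queue [28] -> pop 28, enqueue [3, 42], visited so far: [28]
  queue [3, 42] -> pop 3, enqueue [1, 24], visited so far: [28, 3]
  queue [42, 1, 24] -> pop 42, enqueue [31], visited so far: [28, 3, 42]
  queue [1, 24, 31] -> pop 1, enqueue [none], visited so far: [28, 3, 42, 1]
  queue [24, 31] -> pop 24, enqueue [14], visited so far: [28, 3, 42, 1, 24]
  queue [31, 14] -> pop 31, enqueue [41], visited so far: [28, 3, 42, 1, 24, 31]
  queue [14, 41] -> pop 14, enqueue [6, 19], visited so far: [28, 3, 42, 1, 24, 31, 14]
  queue [41, 6, 19] -> pop 41, enqueue [none], visited so far: [28, 3, 42, 1, 24, 31, 14, 41]
  queue [6, 19] -> pop 6, enqueue [none], visited so far: [28, 3, 42, 1, 24, 31, 14, 41, 6]
  queue [19] -> pop 19, enqueue [none], visited so far: [28, 3, 42, 1, 24, 31, 14, 41, 6, 19]
Result: [28, 3, 42, 1, 24, 31, 14, 41, 6, 19]


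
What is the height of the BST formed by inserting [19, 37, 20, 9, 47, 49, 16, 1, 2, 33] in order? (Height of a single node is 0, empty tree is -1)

Insertion order: [19, 37, 20, 9, 47, 49, 16, 1, 2, 33]
Tree (level-order array): [19, 9, 37, 1, 16, 20, 47, None, 2, None, None, None, 33, None, 49]
Compute height bottom-up (empty subtree = -1):
  height(2) = 1 + max(-1, -1) = 0
  height(1) = 1 + max(-1, 0) = 1
  height(16) = 1 + max(-1, -1) = 0
  height(9) = 1 + max(1, 0) = 2
  height(33) = 1 + max(-1, -1) = 0
  height(20) = 1 + max(-1, 0) = 1
  height(49) = 1 + max(-1, -1) = 0
  height(47) = 1 + max(-1, 0) = 1
  height(37) = 1 + max(1, 1) = 2
  height(19) = 1 + max(2, 2) = 3
Height = 3


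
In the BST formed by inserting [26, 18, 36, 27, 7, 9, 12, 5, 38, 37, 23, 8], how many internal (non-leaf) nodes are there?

Tree built from: [26, 18, 36, 27, 7, 9, 12, 5, 38, 37, 23, 8]
Tree (level-order array): [26, 18, 36, 7, 23, 27, 38, 5, 9, None, None, None, None, 37, None, None, None, 8, 12]
Rule: An internal node has at least one child.
Per-node child counts:
  node 26: 2 child(ren)
  node 18: 2 child(ren)
  node 7: 2 child(ren)
  node 5: 0 child(ren)
  node 9: 2 child(ren)
  node 8: 0 child(ren)
  node 12: 0 child(ren)
  node 23: 0 child(ren)
  node 36: 2 child(ren)
  node 27: 0 child(ren)
  node 38: 1 child(ren)
  node 37: 0 child(ren)
Matching nodes: [26, 18, 7, 9, 36, 38]
Count of internal (non-leaf) nodes: 6


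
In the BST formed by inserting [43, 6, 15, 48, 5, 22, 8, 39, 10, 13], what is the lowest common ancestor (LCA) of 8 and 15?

Tree insertion order: [43, 6, 15, 48, 5, 22, 8, 39, 10, 13]
Tree (level-order array): [43, 6, 48, 5, 15, None, None, None, None, 8, 22, None, 10, None, 39, None, 13]
In a BST, the LCA of p=8, q=15 is the first node v on the
root-to-leaf path with p <= v <= q (go left if both < v, right if both > v).
Walk from root:
  at 43: both 8 and 15 < 43, go left
  at 6: both 8 and 15 > 6, go right
  at 15: 8 <= 15 <= 15, this is the LCA
LCA = 15


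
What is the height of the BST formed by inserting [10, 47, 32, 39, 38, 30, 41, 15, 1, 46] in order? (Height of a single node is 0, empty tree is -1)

Insertion order: [10, 47, 32, 39, 38, 30, 41, 15, 1, 46]
Tree (level-order array): [10, 1, 47, None, None, 32, None, 30, 39, 15, None, 38, 41, None, None, None, None, None, 46]
Compute height bottom-up (empty subtree = -1):
  height(1) = 1 + max(-1, -1) = 0
  height(15) = 1 + max(-1, -1) = 0
  height(30) = 1 + max(0, -1) = 1
  height(38) = 1 + max(-1, -1) = 0
  height(46) = 1 + max(-1, -1) = 0
  height(41) = 1 + max(-1, 0) = 1
  height(39) = 1 + max(0, 1) = 2
  height(32) = 1 + max(1, 2) = 3
  height(47) = 1 + max(3, -1) = 4
  height(10) = 1 + max(0, 4) = 5
Height = 5


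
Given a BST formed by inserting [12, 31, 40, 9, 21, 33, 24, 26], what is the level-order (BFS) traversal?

Tree insertion order: [12, 31, 40, 9, 21, 33, 24, 26]
Tree (level-order array): [12, 9, 31, None, None, 21, 40, None, 24, 33, None, None, 26]
BFS from the root, enqueuing left then right child of each popped node:
  queue [12] -> pop 12, enqueue [9, 31], visited so far: [12]
  queue [9, 31] -> pop 9, enqueue [none], visited so far: [12, 9]
  queue [31] -> pop 31, enqueue [21, 40], visited so far: [12, 9, 31]
  queue [21, 40] -> pop 21, enqueue [24], visited so far: [12, 9, 31, 21]
  queue [40, 24] -> pop 40, enqueue [33], visited so far: [12, 9, 31, 21, 40]
  queue [24, 33] -> pop 24, enqueue [26], visited so far: [12, 9, 31, 21, 40, 24]
  queue [33, 26] -> pop 33, enqueue [none], visited so far: [12, 9, 31, 21, 40, 24, 33]
  queue [26] -> pop 26, enqueue [none], visited so far: [12, 9, 31, 21, 40, 24, 33, 26]
Result: [12, 9, 31, 21, 40, 24, 33, 26]


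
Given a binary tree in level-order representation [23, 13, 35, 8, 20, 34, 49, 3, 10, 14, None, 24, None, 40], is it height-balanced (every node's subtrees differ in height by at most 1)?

Tree (level-order array): [23, 13, 35, 8, 20, 34, 49, 3, 10, 14, None, 24, None, 40]
Definition: a tree is height-balanced if, at every node, |h(left) - h(right)| <= 1 (empty subtree has height -1).
Bottom-up per-node check:
  node 3: h_left=-1, h_right=-1, diff=0 [OK], height=0
  node 10: h_left=-1, h_right=-1, diff=0 [OK], height=0
  node 8: h_left=0, h_right=0, diff=0 [OK], height=1
  node 14: h_left=-1, h_right=-1, diff=0 [OK], height=0
  node 20: h_left=0, h_right=-1, diff=1 [OK], height=1
  node 13: h_left=1, h_right=1, diff=0 [OK], height=2
  node 24: h_left=-1, h_right=-1, diff=0 [OK], height=0
  node 34: h_left=0, h_right=-1, diff=1 [OK], height=1
  node 40: h_left=-1, h_right=-1, diff=0 [OK], height=0
  node 49: h_left=0, h_right=-1, diff=1 [OK], height=1
  node 35: h_left=1, h_right=1, diff=0 [OK], height=2
  node 23: h_left=2, h_right=2, diff=0 [OK], height=3
All nodes satisfy the balance condition.
Result: Balanced


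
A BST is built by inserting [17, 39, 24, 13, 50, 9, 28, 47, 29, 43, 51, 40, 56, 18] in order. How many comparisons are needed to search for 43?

Search path for 43: 17 -> 39 -> 50 -> 47 -> 43
Found: True
Comparisons: 5


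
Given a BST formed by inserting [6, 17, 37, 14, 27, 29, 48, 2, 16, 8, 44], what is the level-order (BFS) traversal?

Tree insertion order: [6, 17, 37, 14, 27, 29, 48, 2, 16, 8, 44]
Tree (level-order array): [6, 2, 17, None, None, 14, 37, 8, 16, 27, 48, None, None, None, None, None, 29, 44]
BFS from the root, enqueuing left then right child of each popped node:
  queue [6] -> pop 6, enqueue [2, 17], visited so far: [6]
  queue [2, 17] -> pop 2, enqueue [none], visited so far: [6, 2]
  queue [17] -> pop 17, enqueue [14, 37], visited so far: [6, 2, 17]
  queue [14, 37] -> pop 14, enqueue [8, 16], visited so far: [6, 2, 17, 14]
  queue [37, 8, 16] -> pop 37, enqueue [27, 48], visited so far: [6, 2, 17, 14, 37]
  queue [8, 16, 27, 48] -> pop 8, enqueue [none], visited so far: [6, 2, 17, 14, 37, 8]
  queue [16, 27, 48] -> pop 16, enqueue [none], visited so far: [6, 2, 17, 14, 37, 8, 16]
  queue [27, 48] -> pop 27, enqueue [29], visited so far: [6, 2, 17, 14, 37, 8, 16, 27]
  queue [48, 29] -> pop 48, enqueue [44], visited so far: [6, 2, 17, 14, 37, 8, 16, 27, 48]
  queue [29, 44] -> pop 29, enqueue [none], visited so far: [6, 2, 17, 14, 37, 8, 16, 27, 48, 29]
  queue [44] -> pop 44, enqueue [none], visited so far: [6, 2, 17, 14, 37, 8, 16, 27, 48, 29, 44]
Result: [6, 2, 17, 14, 37, 8, 16, 27, 48, 29, 44]


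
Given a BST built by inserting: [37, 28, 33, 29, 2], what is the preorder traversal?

Tree insertion order: [37, 28, 33, 29, 2]
Tree (level-order array): [37, 28, None, 2, 33, None, None, 29]
Preorder traversal: [37, 28, 2, 33, 29]


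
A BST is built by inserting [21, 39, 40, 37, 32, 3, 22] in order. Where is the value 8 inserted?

Starting tree (level order): [21, 3, 39, None, None, 37, 40, 32, None, None, None, 22]
Insertion path: 21 -> 3
Result: insert 8 as right child of 3
Final tree (level order): [21, 3, 39, None, 8, 37, 40, None, None, 32, None, None, None, 22]


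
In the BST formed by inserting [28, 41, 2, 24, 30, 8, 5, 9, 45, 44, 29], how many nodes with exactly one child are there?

Tree built from: [28, 41, 2, 24, 30, 8, 5, 9, 45, 44, 29]
Tree (level-order array): [28, 2, 41, None, 24, 30, 45, 8, None, 29, None, 44, None, 5, 9]
Rule: These are nodes with exactly 1 non-null child.
Per-node child counts:
  node 28: 2 child(ren)
  node 2: 1 child(ren)
  node 24: 1 child(ren)
  node 8: 2 child(ren)
  node 5: 0 child(ren)
  node 9: 0 child(ren)
  node 41: 2 child(ren)
  node 30: 1 child(ren)
  node 29: 0 child(ren)
  node 45: 1 child(ren)
  node 44: 0 child(ren)
Matching nodes: [2, 24, 30, 45]
Count of nodes with exactly one child: 4


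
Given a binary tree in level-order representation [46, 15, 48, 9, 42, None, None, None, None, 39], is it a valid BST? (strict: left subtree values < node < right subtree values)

Level-order array: [46, 15, 48, 9, 42, None, None, None, None, 39]
Validate using subtree bounds (lo, hi): at each node, require lo < value < hi,
then recurse left with hi=value and right with lo=value.
Preorder trace (stopping at first violation):
  at node 46 with bounds (-inf, +inf): OK
  at node 15 with bounds (-inf, 46): OK
  at node 9 with bounds (-inf, 15): OK
  at node 42 with bounds (15, 46): OK
  at node 39 with bounds (15, 42): OK
  at node 48 with bounds (46, +inf): OK
No violation found at any node.
Result: Valid BST


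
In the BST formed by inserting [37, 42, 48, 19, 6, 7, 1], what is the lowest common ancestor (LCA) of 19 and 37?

Tree insertion order: [37, 42, 48, 19, 6, 7, 1]
Tree (level-order array): [37, 19, 42, 6, None, None, 48, 1, 7]
In a BST, the LCA of p=19, q=37 is the first node v on the
root-to-leaf path with p <= v <= q (go left if both < v, right if both > v).
Walk from root:
  at 37: 19 <= 37 <= 37, this is the LCA
LCA = 37


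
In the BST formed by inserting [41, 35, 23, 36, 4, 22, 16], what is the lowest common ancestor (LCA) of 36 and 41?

Tree insertion order: [41, 35, 23, 36, 4, 22, 16]
Tree (level-order array): [41, 35, None, 23, 36, 4, None, None, None, None, 22, 16]
In a BST, the LCA of p=36, q=41 is the first node v on the
root-to-leaf path with p <= v <= q (go left if both < v, right if both > v).
Walk from root:
  at 41: 36 <= 41 <= 41, this is the LCA
LCA = 41


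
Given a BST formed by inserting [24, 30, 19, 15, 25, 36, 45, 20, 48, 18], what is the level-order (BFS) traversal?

Tree insertion order: [24, 30, 19, 15, 25, 36, 45, 20, 48, 18]
Tree (level-order array): [24, 19, 30, 15, 20, 25, 36, None, 18, None, None, None, None, None, 45, None, None, None, 48]
BFS from the root, enqueuing left then right child of each popped node:
  queue [24] -> pop 24, enqueue [19, 30], visited so far: [24]
  queue [19, 30] -> pop 19, enqueue [15, 20], visited so far: [24, 19]
  queue [30, 15, 20] -> pop 30, enqueue [25, 36], visited so far: [24, 19, 30]
  queue [15, 20, 25, 36] -> pop 15, enqueue [18], visited so far: [24, 19, 30, 15]
  queue [20, 25, 36, 18] -> pop 20, enqueue [none], visited so far: [24, 19, 30, 15, 20]
  queue [25, 36, 18] -> pop 25, enqueue [none], visited so far: [24, 19, 30, 15, 20, 25]
  queue [36, 18] -> pop 36, enqueue [45], visited so far: [24, 19, 30, 15, 20, 25, 36]
  queue [18, 45] -> pop 18, enqueue [none], visited so far: [24, 19, 30, 15, 20, 25, 36, 18]
  queue [45] -> pop 45, enqueue [48], visited so far: [24, 19, 30, 15, 20, 25, 36, 18, 45]
  queue [48] -> pop 48, enqueue [none], visited so far: [24, 19, 30, 15, 20, 25, 36, 18, 45, 48]
Result: [24, 19, 30, 15, 20, 25, 36, 18, 45, 48]


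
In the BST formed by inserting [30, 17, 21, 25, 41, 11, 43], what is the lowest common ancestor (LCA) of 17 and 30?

Tree insertion order: [30, 17, 21, 25, 41, 11, 43]
Tree (level-order array): [30, 17, 41, 11, 21, None, 43, None, None, None, 25]
In a BST, the LCA of p=17, q=30 is the first node v on the
root-to-leaf path with p <= v <= q (go left if both < v, right if both > v).
Walk from root:
  at 30: 17 <= 30 <= 30, this is the LCA
LCA = 30


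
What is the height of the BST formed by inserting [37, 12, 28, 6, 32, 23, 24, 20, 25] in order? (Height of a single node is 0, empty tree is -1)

Insertion order: [37, 12, 28, 6, 32, 23, 24, 20, 25]
Tree (level-order array): [37, 12, None, 6, 28, None, None, 23, 32, 20, 24, None, None, None, None, None, 25]
Compute height bottom-up (empty subtree = -1):
  height(6) = 1 + max(-1, -1) = 0
  height(20) = 1 + max(-1, -1) = 0
  height(25) = 1 + max(-1, -1) = 0
  height(24) = 1 + max(-1, 0) = 1
  height(23) = 1 + max(0, 1) = 2
  height(32) = 1 + max(-1, -1) = 0
  height(28) = 1 + max(2, 0) = 3
  height(12) = 1 + max(0, 3) = 4
  height(37) = 1 + max(4, -1) = 5
Height = 5


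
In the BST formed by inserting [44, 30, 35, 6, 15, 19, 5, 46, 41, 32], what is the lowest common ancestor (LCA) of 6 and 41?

Tree insertion order: [44, 30, 35, 6, 15, 19, 5, 46, 41, 32]
Tree (level-order array): [44, 30, 46, 6, 35, None, None, 5, 15, 32, 41, None, None, None, 19]
In a BST, the LCA of p=6, q=41 is the first node v on the
root-to-leaf path with p <= v <= q (go left if both < v, right if both > v).
Walk from root:
  at 44: both 6 and 41 < 44, go left
  at 30: 6 <= 30 <= 41, this is the LCA
LCA = 30
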